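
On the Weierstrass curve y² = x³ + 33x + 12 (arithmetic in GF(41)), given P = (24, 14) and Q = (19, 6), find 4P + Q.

(29, 15)

First 4P:
Double-and-add on 4 = (100)₂. Start with P = (24, 14) for the leading 1-bit.
double: tangent at (24, 14): λ = (3·24² + 33)/(2·14) ≡ 39/28. 28⁻¹ ≡ 22 (mod 41), so λ ≡ 39·22 ≡ 38.
  x = λ² - 24 - 24 = 1444 - 48 ≡ 2; y = λ·(24 - 2) - 14 ≡ 2. → (2, 2)
double: tangent at (2, 2): λ = (3·2² + 33)/(2·2) ≡ 4/4. 4⁻¹ ≡ 31 (mod 41), so λ ≡ 4·31 ≡ 1.
  x = λ² - 2 - 2 = 1 - 4 ≡ 38; y = λ·(2 - 38) - 2 ≡ 3. → (38, 3)
4P = (38, 3).
Finally 4P + Q:
(38, 3) + (19, 6). λ = (6 - 3)/(19 - 38) ≡ 3/22 mod 41. 22⁻¹ ≡ 28 (mod 41), so λ ≡ 2.
  x = λ² - 38 - 19 = 4 - 57 ≡ 29; y = λ·(38 - 29) - 3 ≡ 15. → (29, 15)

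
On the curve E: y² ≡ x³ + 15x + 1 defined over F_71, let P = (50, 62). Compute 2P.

(61, 22)

tangent at (50, 62): λ = (3·50² + 15)/(2·62) ≡ 60/53. 53⁻¹ ≡ 67 (mod 71), so λ ≡ 60·67 ≡ 44.
  x = λ² - 50 - 50 = 1936 - 100 ≡ 61; y = λ·(50 - 61) - 62 ≡ 22. → (61, 22)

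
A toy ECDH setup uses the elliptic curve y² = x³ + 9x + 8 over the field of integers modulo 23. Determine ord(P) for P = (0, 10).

2P: tangent at (0, 10): λ = (3·0² + 9)/(2·10) ≡ 9/20. 20⁻¹ ≡ 15 (mod 23) since 20·15 = 300 ≡ 1, so λ ≡ 9·15 ≡ 20.
  x = λ² - 0 - 0 = 400 - 0 ≡ 9; y = λ·(0 - 9) - 10 ≡ 17. → (9, 17)
3P: (9, 17) + (0, 10). λ = (10 - 17)/(0 - 9) ≡ 16/14 mod 23. 14⁻¹ ≡ 5 (mod 23) since 14·5 = 70 ≡ 1, so λ ≡ 11.
  x = λ² - 9 - 0 = 121 - 9 ≡ 20; y = λ·(9 - 20) - 17 ≡ 0. → (20, 0)
4P: (20, 0) + (0, 10). λ = (10 - 0)/(0 - 20) ≡ 10/3 mod 23. 3⁻¹ ≡ 8 (mod 23) since 3·8 = 24 ≡ 1, so λ ≡ 11.
  x = λ² - 20 - 0 = 121 - 20 ≡ 9; y = λ·(20 - 9) - 0 ≡ 6. → (9, 6)
5P: (9, 6) + (0, 10). λ = (10 - 6)/(0 - 9) ≡ 4/14 mod 23. 14⁻¹ ≡ 5 (mod 23), so λ ≡ 20.
  x = λ² - 9 - 0 = 400 - 9 ≡ 0; y = λ·(9 - 0) - 6 ≡ 13. → (0, 13)
6P: (0, 13) + (0, 10): same x and y₁ ≡ -y₂, so the sum is O.
6P = O, so the order is 6.

6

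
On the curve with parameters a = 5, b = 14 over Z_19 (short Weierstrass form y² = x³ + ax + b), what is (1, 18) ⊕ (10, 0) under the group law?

(12, 4)

(1, 18) + (10, 0). λ = (0 - 18)/(10 - 1) ≡ 1/9 mod 19. 9⁻¹ ≡ 17 (mod 19), so λ ≡ 17.
  x = λ² - 1 - 10 = 289 - 11 ≡ 12; y = λ·(1 - 12) - 18 ≡ 4. → (12, 4)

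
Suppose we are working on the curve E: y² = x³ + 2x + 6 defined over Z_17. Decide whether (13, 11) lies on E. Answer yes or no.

yes

y² = 11² ≡ 2; x³ + 2x + 6 = 2229 ≡ 2 (mod 17). 2 = 2.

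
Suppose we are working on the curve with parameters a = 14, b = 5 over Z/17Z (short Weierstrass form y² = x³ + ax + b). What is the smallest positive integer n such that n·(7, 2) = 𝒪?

2P: tangent at (7, 2): λ = (3·7² + 14)/(2·2) ≡ 8/4. 4⁻¹ ≡ 13 (mod 17) since 4·13 = 52 ≡ 1, so λ ≡ 8·13 ≡ 2.
  x = λ² - 7 - 7 = 4 - 14 ≡ 7; y = λ·(7 - 7) - 2 ≡ 15. → (7, 15)
3P: (7, 15) + (7, 2): same x and y₁ ≡ -y₂, so the sum is 𝒪.
3P = 𝒪, so the order is 3.

3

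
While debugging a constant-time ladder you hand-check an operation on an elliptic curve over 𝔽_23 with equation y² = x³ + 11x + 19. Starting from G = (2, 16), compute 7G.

(16, 17)

Repeated addition: build up to 7G.
2G: tangent at (2, 16): λ = (3·2² + 11)/(2·16) ≡ 0/9. 9⁻¹ ≡ 18 (mod 23), so λ ≡ 0·18 ≡ 0.
  x = λ² - 2 - 2 = 0 - 4 ≡ 19; y = λ·(2 - 19) - 16 ≡ 7. → (19, 7)
3G: (19, 7) + (2, 16). λ = (16 - 7)/(2 - 19) ≡ 9/6 mod 23. 6⁻¹ ≡ 4 (mod 23), so λ ≡ 13.
  x = λ² - 19 - 2 = 169 - 21 ≡ 10; y = λ·(19 - 10) - 7 ≡ 18. → (10, 18)
4G: (10, 18) + (2, 16). λ = (16 - 18)/(2 - 10) ≡ 21/15 mod 23. 15⁻¹ ≡ 20 (mod 23), so λ ≡ 6.
  x = λ² - 10 - 2 = 36 - 12 ≡ 1; y = λ·(10 - 1) - 18 ≡ 13. → (1, 13)
5G: (1, 13) + (2, 16). λ = (16 - 13)/(2 - 1) ≡ 3/1 mod 23. 1⁻¹ ≡ 1 (mod 23) since 1·1 = 1 ≡ 1, so λ ≡ 3.
  x = λ² - 1 - 2 = 9 - 3 ≡ 6; y = λ·(1 - 6) - 13 ≡ 18. → (6, 18)
6G: (6, 18) + (2, 16). λ = (16 - 18)/(2 - 6) ≡ 21/19 mod 23. 19⁻¹ ≡ 17 (mod 23), so λ ≡ 12.
  x = λ² - 6 - 2 = 144 - 8 ≡ 21; y = λ·(6 - 21) - 18 ≡ 9. → (21, 9)
7G: (21, 9) + (2, 16). λ = (16 - 9)/(2 - 21) ≡ 7/4 mod 23. 4⁻¹ ≡ 6 (mod 23) since 4·6 = 24 ≡ 1, so λ ≡ 19.
  x = λ² - 21 - 2 = 361 - 23 ≡ 16; y = λ·(21 - 16) - 9 ≡ 17. → (16, 17)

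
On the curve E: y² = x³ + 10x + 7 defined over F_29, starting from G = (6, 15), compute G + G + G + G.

(0, 23)

Double-and-add on 4 = (100)₂. Start with G = (6, 15) for the leading 1-bit.
double: tangent at (6, 15): λ = (3·6² + 10)/(2·15) ≡ 2/1. 1⁻¹ ≡ 1 (mod 29), so λ ≡ 2·1 ≡ 2.
  x = λ² - 6 - 6 = 4 - 12 ≡ 21; y = λ·(6 - 21) - 15 ≡ 13. → (21, 13)
double: tangent at (21, 13): λ = (3·21² + 10)/(2·13) ≡ 28/26. 26⁻¹ ≡ 19 (mod 29) since 26·19 = 494 ≡ 1, so λ ≡ 28·19 ≡ 10.
  x = λ² - 21 - 21 = 100 - 42 ≡ 0; y = λ·(21 - 0) - 13 ≡ 23. → (0, 23)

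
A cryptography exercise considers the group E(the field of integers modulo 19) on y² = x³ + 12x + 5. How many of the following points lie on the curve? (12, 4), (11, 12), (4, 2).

(12, 4): 4² ≡ 16, rhs ≡ 15 → off.
(11, 12): 12² ≡ 11, rhs ≡ 5 → off.
(4, 2): 2² ≡ 4, rhs ≡ 3 → off.

0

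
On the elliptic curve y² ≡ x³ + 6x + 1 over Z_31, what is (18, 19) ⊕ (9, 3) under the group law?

(18, 19) + (9, 3). λ = (3 - 19)/(9 - 18) ≡ 15/22 mod 31. 22⁻¹ ≡ 24 (mod 31) since 22·24 = 528 ≡ 1, so λ ≡ 19.
  x = λ² - 18 - 9 = 361 - 27 ≡ 24; y = λ·(18 - 24) - 19 ≡ 22. → (24, 22)

(24, 22)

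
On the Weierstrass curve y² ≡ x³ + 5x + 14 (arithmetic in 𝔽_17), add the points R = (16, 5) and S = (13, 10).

(4, 9)

(16, 5) + (13, 10). λ = (10 - 5)/(13 - 16) ≡ 5/14 mod 17. 14⁻¹ ≡ 11 (mod 17) since 14·11 = 154 ≡ 1, so λ ≡ 4.
  x = λ² - 16 - 13 = 16 - 29 ≡ 4; y = λ·(16 - 4) - 5 ≡ 9. → (4, 9)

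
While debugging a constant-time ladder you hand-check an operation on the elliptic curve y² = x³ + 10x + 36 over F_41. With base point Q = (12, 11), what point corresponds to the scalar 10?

Repeated addition: build up to 10Q.
2Q: tangent at (12, 11): λ = (3·12² + 10)/(2·11) ≡ 32/22. 22⁻¹ ≡ 28 (mod 41), so λ ≡ 32·28 ≡ 35.
  x = λ² - 12 - 12 = 1225 - 24 ≡ 12; y = λ·(12 - 12) - 11 ≡ 30. → (12, 30)
3Q: (12, 30) + (12, 11): same x and y₁ ≡ -y₂, so the sum is ∞.
4Q: ∞ + (12, 11) = (12, 11) (identity).
5Q: tangent at (12, 11): λ = (3·12² + 10)/(2·11) ≡ 32/22. 22⁻¹ ≡ 28 (mod 41), so λ ≡ 32·28 ≡ 35.
  x = λ² - 12 - 12 = 1225 - 24 ≡ 12; y = λ·(12 - 12) - 11 ≡ 30. → (12, 30)
6Q: (12, 30) + (12, 11): same x and y₁ ≡ -y₂, so the sum is ∞.
7Q: ∞ + (12, 11) = (12, 11) (identity).
8Q: tangent at (12, 11): λ = (3·12² + 10)/(2·11) ≡ 32/22. 22⁻¹ ≡ 28 (mod 41), so λ ≡ 32·28 ≡ 35.
  x = λ² - 12 - 12 = 1225 - 24 ≡ 12; y = λ·(12 - 12) - 11 ≡ 30. → (12, 30)
9Q: (12, 30) + (12, 11): same x and y₁ ≡ -y₂, so the sum is ∞.
10Q: ∞ + (12, 11) = (12, 11) (identity).

(12, 11)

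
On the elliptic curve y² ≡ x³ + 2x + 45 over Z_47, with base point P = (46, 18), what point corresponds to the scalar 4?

(39, 38)

Repeated addition: build up to 4P.
2P: tangent at (46, 18): λ = (3·46² + 2)/(2·18) ≡ 5/36. 36⁻¹ ≡ 17 (mod 47) since 36·17 = 612 ≡ 1, so λ ≡ 5·17 ≡ 38.
  x = λ² - 46 - 46 = 1444 - 92 ≡ 36; y = λ·(46 - 36) - 18 ≡ 33. → (36, 33)
3P: (36, 33) + (46, 18). λ = (18 - 33)/(46 - 36) ≡ 32/10 mod 47. 10⁻¹ ≡ 33 (mod 47), so λ ≡ 22.
  x = λ² - 36 - 46 = 484 - 82 ≡ 26; y = λ·(36 - 26) - 33 ≡ 46. → (26, 46)
4P: (26, 46) + (46, 18). λ = (18 - 46)/(46 - 26) ≡ 19/20 mod 47. 20⁻¹ ≡ 40 (mod 47) since 20·40 = 800 ≡ 1, so λ ≡ 8.
  x = λ² - 26 - 46 = 64 - 72 ≡ 39; y = λ·(26 - 39) - 46 ≡ 38. → (39, 38)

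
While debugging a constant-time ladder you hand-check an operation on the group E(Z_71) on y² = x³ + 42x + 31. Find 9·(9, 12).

Write P = (9, 12).
Double-and-add on 9 = (1001)₂. Start with P = (9, 12) for the leading 1-bit.
double: tangent at (9, 12): λ = (3·9² + 42)/(2·12) ≡ 1/24. 24⁻¹ ≡ 3 (mod 71) since 24·3 = 72 ≡ 1, so λ ≡ 1·3 ≡ 3.
  x = λ² - 9 - 9 = 9 - 18 ≡ 62; y = λ·(9 - 62) - 12 ≡ 42. → (62, 42)
double: tangent at (62, 42): λ = (3·62² + 42)/(2·42) ≡ 1/13. 13⁻¹ ≡ 11 (mod 71), so λ ≡ 1·11 ≡ 11.
  x = λ² - 62 - 62 = 121 - 124 ≡ 68; y = λ·(62 - 68) - 42 ≡ 34. → (68, 34)
double: tangent at (68, 34): λ = (3·68² + 42)/(2·34) ≡ 69/68. 68⁻¹ ≡ 47 (mod 71), so λ ≡ 69·47 ≡ 48.
  x = λ² - 68 - 68 = 2304 - 136 ≡ 38; y = λ·(68 - 38) - 34 ≡ 57. → (38, 57)
add P: (38, 57) + (9, 12). λ = (12 - 57)/(9 - 38) ≡ 26/42 mod 71. 42⁻¹ ≡ 22 (mod 71), so λ ≡ 4.
  x = λ² - 38 - 9 = 16 - 47 ≡ 40; y = λ·(38 - 40) - 57 ≡ 6. → (40, 6)

(40, 6)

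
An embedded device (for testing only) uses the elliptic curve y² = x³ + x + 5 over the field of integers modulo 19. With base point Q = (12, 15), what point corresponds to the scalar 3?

(11, 6)

Repeated addition: build up to 3Q.
2Q: tangent at (12, 15): λ = (3·12² + 1)/(2·15) ≡ 15/11. 11⁻¹ ≡ 7 (mod 19), so λ ≡ 15·7 ≡ 10.
  x = λ² - 12 - 12 = 100 - 24 ≡ 0; y = λ·(12 - 0) - 15 ≡ 10. → (0, 10)
3Q: (0, 10) + (12, 15). λ = (15 - 10)/(12 - 0) ≡ 5/12 mod 19. 12⁻¹ ≡ 8 (mod 19) since 12·8 = 96 ≡ 1, so λ ≡ 2.
  x = λ² - 0 - 12 = 4 - 12 ≡ 11; y = λ·(0 - 11) - 10 ≡ 6. → (11, 6)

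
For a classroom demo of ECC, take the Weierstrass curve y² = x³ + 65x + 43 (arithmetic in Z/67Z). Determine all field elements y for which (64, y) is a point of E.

x³ + 65x + 43 = 266347 ≡ 22 (mod 67).
Square roots of 22 mod 67: 25 and 42 (since 25² = 625 ≡ 22).

25, 42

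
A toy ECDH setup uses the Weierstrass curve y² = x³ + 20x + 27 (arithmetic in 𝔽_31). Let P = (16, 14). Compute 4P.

Repeated addition: build up to 4P.
2P: tangent at (16, 14): λ = (3·16² + 20)/(2·14) ≡ 13/28. 28⁻¹ ≡ 10 (mod 31) since 28·10 = 280 ≡ 1, so λ ≡ 13·10 ≡ 6.
  x = λ² - 16 - 16 = 36 - 32 ≡ 4; y = λ·(16 - 4) - 14 ≡ 27. → (4, 27)
3P: (4, 27) + (16, 14). λ = (14 - 27)/(16 - 4) ≡ 18/12 mod 31. 12⁻¹ ≡ 13 (mod 31) since 12·13 = 156 ≡ 1, so λ ≡ 17.
  x = λ² - 4 - 16 = 289 - 20 ≡ 21; y = λ·(4 - 21) - 27 ≡ 25. → (21, 25)
4P: (21, 25) + (16, 14). λ = (14 - 25)/(16 - 21) ≡ 20/26 mod 31. 26⁻¹ ≡ 6 (mod 31), so λ ≡ 27.
  x = λ² - 21 - 16 = 729 - 37 ≡ 10; y = λ·(21 - 10) - 25 ≡ 24. → (10, 24)

(10, 24)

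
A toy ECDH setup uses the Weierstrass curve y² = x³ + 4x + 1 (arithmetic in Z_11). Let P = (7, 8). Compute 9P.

Double-and-add on 9 = (1001)₂. Start with P = (7, 8) for the leading 1-bit.
double: tangent at (7, 8): λ = (3·7² + 4)/(2·8) ≡ 8/5. 5⁻¹ ≡ 9 (mod 11), so λ ≡ 8·9 ≡ 6.
  x = λ² - 7 - 7 = 36 - 14 ≡ 0; y = λ·(7 - 0) - 8 ≡ 1. → (0, 1)
double: tangent at (0, 1): λ = (3·0² + 4)/(2·1) ≡ 4/2. 2⁻¹ ≡ 6 (mod 11), so λ ≡ 4·6 ≡ 2.
  x = λ² - 0 - 0 = 4 - 0 ≡ 4; y = λ·(0 - 4) - 1 ≡ 2. → (4, 2)
double: tangent at (4, 2): λ = (3·4² + 4)/(2·2) ≡ 8/4. 4⁻¹ ≡ 3 (mod 11), so λ ≡ 8·3 ≡ 2.
  x = λ² - 4 - 4 = 4 - 8 ≡ 7; y = λ·(4 - 7) - 2 ≡ 3. → (7, 3)
add P: (7, 3) + (7, 8): same x and y₁ ≡ -y₂, so the sum is ∞.

O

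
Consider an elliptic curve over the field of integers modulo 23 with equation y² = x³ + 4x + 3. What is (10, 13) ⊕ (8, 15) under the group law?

(6, 6)

(10, 13) + (8, 15). λ = (15 - 13)/(8 - 10) ≡ 2/21 mod 23. 21⁻¹ ≡ 11 (mod 23) since 21·11 = 231 ≡ 1, so λ ≡ 22.
  x = λ² - 10 - 8 = 484 - 18 ≡ 6; y = λ·(10 - 6) - 13 ≡ 6. → (6, 6)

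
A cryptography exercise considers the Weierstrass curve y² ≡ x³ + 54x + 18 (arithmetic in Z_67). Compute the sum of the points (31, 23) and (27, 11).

(18, 16)

(31, 23) + (27, 11). λ = (11 - 23)/(27 - 31) ≡ 55/63 mod 67. 63⁻¹ ≡ 50 (mod 67), so λ ≡ 3.
  x = λ² - 31 - 27 = 9 - 58 ≡ 18; y = λ·(31 - 18) - 23 ≡ 16. → (18, 16)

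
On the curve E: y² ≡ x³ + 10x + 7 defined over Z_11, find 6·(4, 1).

Write G = (4, 1).
Double-and-add on 6 = (110)₂. Start with G = (4, 1) for the leading 1-bit.
double: tangent at (4, 1): λ = (3·4² + 10)/(2·1) ≡ 3/2. 2⁻¹ ≡ 6 (mod 11) since 2·6 = 12 ≡ 1, so λ ≡ 3·6 ≡ 7.
  x = λ² - 4 - 4 = 49 - 8 ≡ 8; y = λ·(4 - 8) - 1 ≡ 4. → (8, 4)
add G: (8, 4) + (4, 1). λ = (1 - 4)/(4 - 8) ≡ 8/7 mod 11. 7⁻¹ ≡ 8 (mod 11), so λ ≡ 9.
  x = λ² - 8 - 4 = 81 - 12 ≡ 3; y = λ·(8 - 3) - 4 ≡ 8. → (3, 8)
double: tangent at (3, 8): λ = (3·3² + 10)/(2·8) ≡ 4/5. 5⁻¹ ≡ 9 (mod 11) since 5·9 = 45 ≡ 1, so λ ≡ 4·9 ≡ 3.
  x = λ² - 3 - 3 = 9 - 6 ≡ 3; y = λ·(3 - 3) - 8 ≡ 3. → (3, 3)

(3, 3)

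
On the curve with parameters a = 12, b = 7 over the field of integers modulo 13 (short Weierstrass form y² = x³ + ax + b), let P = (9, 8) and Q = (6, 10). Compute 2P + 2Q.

(6, 3)

First 2P:
Repeated addition: build up to 2P.
2P: tangent at (9, 8): λ = (3·9² + 12)/(2·8) ≡ 8/3. 3⁻¹ ≡ 9 (mod 13) since 3·9 = 27 ≡ 1, so λ ≡ 8·9 ≡ 7.
  x = λ² - 9 - 9 = 49 - 18 ≡ 5; y = λ·(9 - 5) - 8 ≡ 7. → (5, 7)
2P = (5, 7).
Next 2Q:
Repeated addition: build up to 2Q.
2Q: tangent at (6, 10): λ = (3·6² + 12)/(2·10) ≡ 3/7. 7⁻¹ ≡ 2 (mod 13), so λ ≡ 3·2 ≡ 6.
  x = λ² - 6 - 6 = 36 - 12 ≡ 11; y = λ·(6 - 11) - 10 ≡ 12. → (11, 12)
2Q = (11, 12).
Finally 2P + 2Q:
(5, 7) + (11, 12). λ = (12 - 7)/(11 - 5) ≡ 5/6 mod 13. 6⁻¹ ≡ 11 (mod 13) since 6·11 = 66 ≡ 1, so λ ≡ 3.
  x = λ² - 5 - 11 = 9 - 16 ≡ 6; y = λ·(5 - 6) - 7 ≡ 3. → (6, 3)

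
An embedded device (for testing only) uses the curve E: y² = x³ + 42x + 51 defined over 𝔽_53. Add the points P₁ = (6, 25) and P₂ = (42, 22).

(6, 25) + (42, 22). λ = (22 - 25)/(42 - 6) ≡ 50/36 mod 53. 36⁻¹ ≡ 28 (mod 53), so λ ≡ 22.
  x = λ² - 6 - 42 = 484 - 48 ≡ 12; y = λ·(6 - 12) - 25 ≡ 2. → (12, 2)

(12, 2)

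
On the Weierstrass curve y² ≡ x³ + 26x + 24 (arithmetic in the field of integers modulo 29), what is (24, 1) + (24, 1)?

(1, 15)

tangent at (24, 1): λ = (3·24² + 26)/(2·1) ≡ 14/2. 2⁻¹ ≡ 15 (mod 29) since 2·15 = 30 ≡ 1, so λ ≡ 14·15 ≡ 7.
  x = λ² - 24 - 24 = 49 - 48 ≡ 1; y = λ·(24 - 1) - 1 ≡ 15. → (1, 15)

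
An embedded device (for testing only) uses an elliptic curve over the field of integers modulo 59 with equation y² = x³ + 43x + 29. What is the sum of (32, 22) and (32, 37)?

O

The two points share x = 32 and their y-coordinates satisfy 22 + 37 ≡ 0 (mod 59), so they are inverses. Their sum is 𝒪.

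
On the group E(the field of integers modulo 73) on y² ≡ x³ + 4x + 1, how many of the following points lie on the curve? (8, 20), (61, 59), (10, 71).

(8, 20): 20² ≡ 35, rhs ≡ 34 → off.
(61, 59): 59² ≡ 50, rhs ≡ 50 → on.
(10, 71): 71² ≡ 4, rhs ≡ 19 → off.

1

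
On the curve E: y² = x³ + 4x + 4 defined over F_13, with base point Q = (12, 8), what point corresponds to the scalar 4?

Double-and-add on 4 = (100)₂. Start with Q = (12, 8) for the leading 1-bit.
double: tangent at (12, 8): λ = (3·12² + 4)/(2·8) ≡ 7/3. 3⁻¹ ≡ 9 (mod 13), so λ ≡ 7·9 ≡ 11.
  x = λ² - 12 - 12 = 121 - 24 ≡ 6; y = λ·(12 - 6) - 8 ≡ 6. → (6, 6)
double: tangent at (6, 6): λ = (3·6² + 4)/(2·6) ≡ 8/12. 12⁻¹ ≡ 12 (mod 13) since 12·12 = 144 ≡ 1, so λ ≡ 8·12 ≡ 5.
  x = λ² - 6 - 6 = 25 - 12 ≡ 0; y = λ·(6 - 0) - 6 ≡ 11. → (0, 11)

(0, 11)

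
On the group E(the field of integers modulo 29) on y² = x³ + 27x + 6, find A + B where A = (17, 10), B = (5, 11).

(17, 10) + (5, 11). λ = (11 - 10)/(5 - 17) ≡ 1/17 mod 29. 17⁻¹ ≡ 12 (mod 29) since 17·12 = 204 ≡ 1, so λ ≡ 12.
  x = λ² - 17 - 5 = 144 - 22 ≡ 6; y = λ·(17 - 6) - 10 ≡ 6. → (6, 6)

(6, 6)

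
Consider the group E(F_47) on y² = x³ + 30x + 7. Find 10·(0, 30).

(6, 36)

Write G = (0, 30).
Double-and-add on 10 = (1010)₂. Start with G = (0, 30) for the leading 1-bit.
double: tangent at (0, 30): λ = (3·0² + 30)/(2·30) ≡ 30/13. 13⁻¹ ≡ 29 (mod 47), so λ ≡ 30·29 ≡ 24.
  x = λ² - 0 - 0 = 576 - 0 ≡ 12; y = λ·(0 - 12) - 30 ≡ 11. → (12, 11)
double: tangent at (12, 11): λ = (3·12² + 30)/(2·11) ≡ 39/22. 22⁻¹ ≡ 15 (mod 47) since 22·15 = 330 ≡ 1, so λ ≡ 39·15 ≡ 21.
  x = λ² - 12 - 12 = 441 - 24 ≡ 41; y = λ·(12 - 41) - 11 ≡ 38. → (41, 38)
add G: (41, 38) + (0, 30). λ = (30 - 38)/(0 - 41) ≡ 39/6 mod 47. 6⁻¹ ≡ 8 (mod 47), so λ ≡ 30.
  x = λ² - 41 - 0 = 900 - 41 ≡ 13; y = λ·(41 - 13) - 38 ≡ 3. → (13, 3)
double: tangent at (13, 3): λ = (3·13² + 30)/(2·3) ≡ 20/6. 6⁻¹ ≡ 8 (mod 47) since 6·8 = 48 ≡ 1, so λ ≡ 20·8 ≡ 19.
  x = λ² - 13 - 13 = 361 - 26 ≡ 6; y = λ·(13 - 6) - 3 ≡ 36. → (6, 36)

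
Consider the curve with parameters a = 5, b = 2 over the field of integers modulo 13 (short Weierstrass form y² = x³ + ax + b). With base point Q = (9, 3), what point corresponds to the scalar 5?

(10, 8)

Double-and-add on 5 = (101)₂. Start with Q = (9, 3) for the leading 1-bit.
double: tangent at (9, 3): λ = (3·9² + 5)/(2·3) ≡ 1/6. 6⁻¹ ≡ 11 (mod 13), so λ ≡ 1·11 ≡ 11.
  x = λ² - 9 - 9 = 121 - 18 ≡ 12; y = λ·(9 - 12) - 3 ≡ 3. → (12, 3)
double: tangent at (12, 3): λ = (3·12² + 5)/(2·3) ≡ 8/6. 6⁻¹ ≡ 11 (mod 13) since 6·11 = 66 ≡ 1, so λ ≡ 8·11 ≡ 10.
  x = λ² - 12 - 12 = 100 - 24 ≡ 11; y = λ·(12 - 11) - 3 ≡ 7. → (11, 7)
add Q: (11, 7) + (9, 3). λ = (3 - 7)/(9 - 11) ≡ 9/11 mod 13. 11⁻¹ ≡ 6 (mod 13), so λ ≡ 2.
  x = λ² - 11 - 9 = 4 - 20 ≡ 10; y = λ·(11 - 10) - 7 ≡ 8. → (10, 8)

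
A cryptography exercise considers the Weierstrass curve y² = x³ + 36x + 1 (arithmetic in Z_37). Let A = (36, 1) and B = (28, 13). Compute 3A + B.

O

First 3A:
Repeated addition: build up to 3A.
2A: tangent at (36, 1): λ = (3·36² + 36)/(2·1) ≡ 2/2. 2⁻¹ ≡ 19 (mod 37), so λ ≡ 2·19 ≡ 1.
  x = λ² - 36 - 36 = 1 - 72 ≡ 3; y = λ·(36 - 3) - 1 ≡ 32. → (3, 32)
3A: (3, 32) + (36, 1). λ = (1 - 32)/(36 - 3) ≡ 6/33 mod 37. 33⁻¹ ≡ 9 (mod 37) since 33·9 = 297 ≡ 1, so λ ≡ 17.
  x = λ² - 3 - 36 = 289 - 39 ≡ 28; y = λ·(3 - 28) - 32 ≡ 24. → (28, 24)
3A = (28, 24).
Finally 3A + B:
(28, 24) + (28, 13): same x and y₁ ≡ -y₂, so the sum is 𝒪.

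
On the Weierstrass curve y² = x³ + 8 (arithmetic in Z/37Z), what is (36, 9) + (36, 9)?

tangent at (36, 9): λ = (3·36² + 0)/(2·9) ≡ 3/18. 18⁻¹ ≡ 35 (mod 37), so λ ≡ 3·35 ≡ 31.
  x = λ² - 36 - 36 = 961 - 72 ≡ 1; y = λ·(36 - 1) - 9 ≡ 3. → (1, 3)

(1, 3)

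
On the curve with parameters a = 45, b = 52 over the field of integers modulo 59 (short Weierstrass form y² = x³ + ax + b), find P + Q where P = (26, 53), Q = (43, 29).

(26, 53) + (43, 29). λ = (29 - 53)/(43 - 26) ≡ 35/17 mod 59. 17⁻¹ ≡ 7 (mod 59), so λ ≡ 9.
  x = λ² - 26 - 43 = 81 - 69 ≡ 12; y = λ·(26 - 12) - 53 ≡ 14. → (12, 14)

(12, 14)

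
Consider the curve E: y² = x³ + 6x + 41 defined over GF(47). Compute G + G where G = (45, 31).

tangent at (45, 31): λ = (3·45² + 6)/(2·31) ≡ 18/15. 15⁻¹ ≡ 22 (mod 47) since 15·22 = 330 ≡ 1, so λ ≡ 18·22 ≡ 20.
  x = λ² - 45 - 45 = 400 - 90 ≡ 28; y = λ·(45 - 28) - 31 ≡ 27. → (28, 27)

(28, 27)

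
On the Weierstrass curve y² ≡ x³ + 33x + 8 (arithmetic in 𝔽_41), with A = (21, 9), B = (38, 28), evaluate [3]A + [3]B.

First 3A:
Repeated addition: build up to 3A.
2A: tangent at (21, 9): λ = (3·21² + 33)/(2·9) ≡ 3/18. 18⁻¹ ≡ 16 (mod 41) since 18·16 = 288 ≡ 1, so λ ≡ 3·16 ≡ 7.
  x = λ² - 21 - 21 = 49 - 42 ≡ 7; y = λ·(21 - 7) - 9 ≡ 7. → (7, 7)
3A: (7, 7) + (21, 9). λ = (9 - 7)/(21 - 7) ≡ 2/14 mod 41. 14⁻¹ ≡ 3 (mod 41), so λ ≡ 6.
  x = λ² - 7 - 21 = 36 - 28 ≡ 8; y = λ·(7 - 8) - 7 ≡ 28. → (8, 28)
3A = (8, 28).
Next 3B:
Repeated addition: build up to 3B.
2B: tangent at (38, 28): λ = (3·38² + 33)/(2·28) ≡ 19/15. 15⁻¹ ≡ 11 (mod 41), so λ ≡ 19·11 ≡ 4.
  x = λ² - 38 - 38 = 16 - 76 ≡ 22; y = λ·(38 - 22) - 28 ≡ 36. → (22, 36)
3B: (22, 36) + (38, 28). λ = (28 - 36)/(38 - 22) ≡ 33/16 mod 41. 16⁻¹ ≡ 18 (mod 41), so λ ≡ 20.
  x = λ² - 22 - 38 = 400 - 60 ≡ 12; y = λ·(22 - 12) - 36 ≡ 0. → (12, 0)
3B = (12, 0).
Finally 3A + 3B:
(8, 28) + (12, 0). λ = (0 - 28)/(12 - 8) ≡ 13/4 mod 41. 4⁻¹ ≡ 31 (mod 41), so λ ≡ 34.
  x = λ² - 8 - 12 = 1156 - 20 ≡ 29; y = λ·(8 - 29) - 28 ≡ 37. → (29, 37)

(29, 37)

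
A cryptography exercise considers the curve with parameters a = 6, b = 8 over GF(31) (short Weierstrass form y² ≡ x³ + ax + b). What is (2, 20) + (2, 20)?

tangent at (2, 20): λ = (3·2² + 6)/(2·20) ≡ 18/9. 9⁻¹ ≡ 7 (mod 31) since 9·7 = 63 ≡ 1, so λ ≡ 18·7 ≡ 2.
  x = λ² - 2 - 2 = 4 - 4 ≡ 0; y = λ·(2 - 0) - 20 ≡ 15. → (0, 15)

(0, 15)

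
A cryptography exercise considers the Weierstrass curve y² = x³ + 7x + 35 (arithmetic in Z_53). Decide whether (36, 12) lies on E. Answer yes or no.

y² = 12² ≡ 38; x³ + 7x + 35 = 46943 ≡ 38 (mod 53). 38 = 38.

yes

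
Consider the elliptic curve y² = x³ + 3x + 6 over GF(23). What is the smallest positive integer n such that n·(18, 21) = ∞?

9

2P: tangent at (18, 21): λ = (3·18² + 3)/(2·21) ≡ 9/19. 19⁻¹ ≡ 17 (mod 23) since 19·17 = 323 ≡ 1, so λ ≡ 9·17 ≡ 15.
  x = λ² - 18 - 18 = 225 - 36 ≡ 5; y = λ·(18 - 5) - 21 ≡ 13. → (5, 13)
3P: (5, 13) + (18, 21). λ = (21 - 13)/(18 - 5) ≡ 8/13 mod 23. 13⁻¹ ≡ 16 (mod 23), so λ ≡ 13.
  x = λ² - 5 - 18 = 169 - 23 ≡ 8; y = λ·(5 - 8) - 13 ≡ 17. → (8, 17)
4P: (8, 17) + (18, 21). λ = (21 - 17)/(18 - 8) ≡ 4/10 mod 23. 10⁻¹ ≡ 7 (mod 23) since 10·7 = 70 ≡ 1, so λ ≡ 5.
  x = λ² - 8 - 18 = 25 - 26 ≡ 22; y = λ·(8 - 22) - 17 ≡ 5. → (22, 5)
5P: (22, 5) + (18, 21). λ = (21 - 5)/(18 - 22) ≡ 16/19 mod 23. 19⁻¹ ≡ 17 (mod 23), so λ ≡ 19.
  x = λ² - 22 - 18 = 361 - 40 ≡ 22; y = λ·(22 - 22) - 5 ≡ 18. → (22, 18)
6P: (22, 18) + (18, 21). λ = (21 - 18)/(18 - 22) ≡ 3/19 mod 23. 19⁻¹ ≡ 17 (mod 23), so λ ≡ 5.
  x = λ² - 22 - 18 = 25 - 40 ≡ 8; y = λ·(22 - 8) - 18 ≡ 6. → (8, 6)
7P: (8, 6) + (18, 21). λ = (21 - 6)/(18 - 8) ≡ 15/10 mod 23. 10⁻¹ ≡ 7 (mod 23) since 10·7 = 70 ≡ 1, so λ ≡ 13.
  x = λ² - 8 - 18 = 169 - 26 ≡ 5; y = λ·(8 - 5) - 6 ≡ 10. → (5, 10)
8P: (5, 10) + (18, 21). λ = (21 - 10)/(18 - 5) ≡ 11/13 mod 23. 13⁻¹ ≡ 16 (mod 23) since 13·16 = 208 ≡ 1, so λ ≡ 15.
  x = λ² - 5 - 18 = 225 - 23 ≡ 18; y = λ·(5 - 18) - 10 ≡ 2. → (18, 2)
9P: (18, 2) + (18, 21): same x and y₁ ≡ -y₂, so the sum is ∞.
9P = ∞, so the order is 9.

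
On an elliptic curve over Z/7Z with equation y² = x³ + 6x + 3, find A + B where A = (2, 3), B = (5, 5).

(2, 4)

(2, 3) + (5, 5). λ = (5 - 3)/(5 - 2) ≡ 2/3 mod 7. 3⁻¹ ≡ 5 (mod 7), so λ ≡ 3.
  x = λ² - 2 - 5 = 9 - 7 ≡ 2; y = λ·(2 - 2) - 3 ≡ 4. → (2, 4)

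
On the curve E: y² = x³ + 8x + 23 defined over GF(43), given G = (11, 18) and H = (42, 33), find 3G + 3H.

(36, 22)

First 3G:
Repeated addition: build up to 3G.
2G: tangent at (11, 18): λ = (3·11² + 8)/(2·18) ≡ 27/36. 36⁻¹ ≡ 6 (mod 43) since 36·6 = 216 ≡ 1, so λ ≡ 27·6 ≡ 33.
  x = λ² - 11 - 11 = 1089 - 22 ≡ 35; y = λ·(11 - 35) - 18 ≡ 7. → (35, 7)
3G: (35, 7) + (11, 18). λ = (18 - 7)/(11 - 35) ≡ 11/19 mod 43. 19⁻¹ ≡ 34 (mod 43) since 19·34 = 646 ≡ 1, so λ ≡ 30.
  x = λ² - 35 - 11 = 900 - 46 ≡ 37; y = λ·(35 - 37) - 7 ≡ 19. → (37, 19)
3G = (37, 19).
Next 3H:
Repeated addition: build up to 3H.
2H: tangent at (42, 33): λ = (3·42² + 8)/(2·33) ≡ 11/23. 23⁻¹ ≡ 15 (mod 43), so λ ≡ 11·15 ≡ 36.
  x = λ² - 42 - 42 = 1296 - 84 ≡ 8; y = λ·(42 - 8) - 33 ≡ 30. → (8, 30)
3H: (8, 30) + (42, 33). λ = (33 - 30)/(42 - 8) ≡ 3/34 mod 43. 34⁻¹ ≡ 19 (mod 43) since 34·19 = 646 ≡ 1, so λ ≡ 14.
  x = λ² - 8 - 42 = 196 - 50 ≡ 17; y = λ·(8 - 17) - 30 ≡ 16. → (17, 16)
3H = (17, 16).
Finally 3G + 3H:
(37, 19) + (17, 16). λ = (16 - 19)/(17 - 37) ≡ 40/23 mod 43. 23⁻¹ ≡ 15 (mod 43), so λ ≡ 41.
  x = λ² - 37 - 17 = 1681 - 54 ≡ 36; y = λ·(37 - 36) - 19 ≡ 22. → (36, 22)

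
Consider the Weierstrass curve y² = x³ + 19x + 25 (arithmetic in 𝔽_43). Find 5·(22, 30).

(35, 7)

Write Q = (22, 30).
Double-and-add on 5 = (101)₂. Start with Q = (22, 30) for the leading 1-bit.
double: tangent at (22, 30): λ = (3·22² + 19)/(2·30) ≡ 9/17. 17⁻¹ ≡ 38 (mod 43), so λ ≡ 9·38 ≡ 41.
  x = λ² - 22 - 22 = 1681 - 44 ≡ 3; y = λ·(22 - 3) - 30 ≡ 18. → (3, 18)
double: tangent at (3, 18): λ = (3·3² + 19)/(2·18) ≡ 3/36. 36⁻¹ ≡ 6 (mod 43) since 36·6 = 216 ≡ 1, so λ ≡ 3·6 ≡ 18.
  x = λ² - 3 - 3 = 324 - 6 ≡ 17; y = λ·(3 - 17) - 18 ≡ 31. → (17, 31)
add Q: (17, 31) + (22, 30). λ = (30 - 31)/(22 - 17) ≡ 42/5 mod 43. 5⁻¹ ≡ 26 (mod 43), so λ ≡ 17.
  x = λ² - 17 - 22 = 289 - 39 ≡ 35; y = λ·(17 - 35) - 31 ≡ 7. → (35, 7)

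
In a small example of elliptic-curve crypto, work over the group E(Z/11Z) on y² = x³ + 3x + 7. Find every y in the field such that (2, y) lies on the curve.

x³ + 3x + 7 = 21 ≡ 10 (mod 11).
10 is a non-residue mod 11; no y exists.

none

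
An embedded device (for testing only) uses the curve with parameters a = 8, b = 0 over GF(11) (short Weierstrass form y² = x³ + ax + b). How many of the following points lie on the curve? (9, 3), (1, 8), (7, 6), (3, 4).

(9, 3): 3² ≡ 9, rhs ≡ 9 → on.
(1, 8): 8² ≡ 9, rhs ≡ 9 → on.
(7, 6): 6² ≡ 3, rhs ≡ 3 → on.
(3, 4): 4² ≡ 5, rhs ≡ 7 → off.

3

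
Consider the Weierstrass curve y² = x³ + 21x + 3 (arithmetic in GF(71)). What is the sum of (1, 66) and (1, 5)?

The two points share x = 1 and their y-coordinates satisfy 66 + 5 ≡ 0 (mod 71), so they are inverses. Their sum is O.

O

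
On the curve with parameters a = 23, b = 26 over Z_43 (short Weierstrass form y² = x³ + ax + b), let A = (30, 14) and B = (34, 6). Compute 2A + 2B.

First 2A:
Repeated addition: build up to 2A.
2A: tangent at (30, 14): λ = (3·30² + 23)/(2·14) ≡ 14/28. 28⁻¹ ≡ 20 (mod 43) since 28·20 = 560 ≡ 1, so λ ≡ 14·20 ≡ 22.
  x = λ² - 30 - 30 = 484 - 60 ≡ 37; y = λ·(30 - 37) - 14 ≡ 4. → (37, 4)
2A = (37, 4).
Next 2B:
Repeated addition: build up to 2B.
2B: tangent at (34, 6): λ = (3·34² + 23)/(2·6) ≡ 8/12. 12⁻¹ ≡ 18 (mod 43), so λ ≡ 8·18 ≡ 15.
  x = λ² - 34 - 34 = 225 - 68 ≡ 28; y = λ·(34 - 28) - 6 ≡ 41. → (28, 41)
2B = (28, 41).
Finally 2A + 2B:
(37, 4) + (28, 41). λ = (41 - 4)/(28 - 37) ≡ 37/34 mod 43. 34⁻¹ ≡ 19 (mod 43) since 34·19 = 646 ≡ 1, so λ ≡ 15.
  x = λ² - 37 - 28 = 225 - 65 ≡ 31; y = λ·(37 - 31) - 4 ≡ 0. → (31, 0)

(31, 0)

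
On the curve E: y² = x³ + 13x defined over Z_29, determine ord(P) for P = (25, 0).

2

2P: (25, 0) + (25, 0): same x and y₁ ≡ -y₂, so the sum is O.
2P = O, so the order is 2.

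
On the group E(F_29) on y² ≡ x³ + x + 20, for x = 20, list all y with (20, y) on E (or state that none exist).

6, 23

x³ + 1x + 20 = 8040 ≡ 7 (mod 29).
Square roots of 7 mod 29: 6 and 23 (since 6² = 36 ≡ 7).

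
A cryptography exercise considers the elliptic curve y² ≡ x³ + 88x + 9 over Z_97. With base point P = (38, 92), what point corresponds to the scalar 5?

(0, 3)

Double-and-add on 5 = (101)₂. Start with P = (38, 92) for the leading 1-bit.
double: tangent at (38, 92): λ = (3·38² + 88)/(2·92) ≡ 55/87. 87⁻¹ ≡ 29 (mod 97) since 87·29 = 2523 ≡ 1, so λ ≡ 55·29 ≡ 43.
  x = λ² - 38 - 38 = 1849 - 76 ≡ 27; y = λ·(38 - 27) - 92 ≡ 90. → (27, 90)
double: tangent at (27, 90): λ = (3·27² + 88)/(2·90) ≡ 44/83. 83⁻¹ ≡ 90 (mod 97), so λ ≡ 44·90 ≡ 80.
  x = λ² - 27 - 27 = 6400 - 54 ≡ 41; y = λ·(27 - 41) - 90 ≡ 51. → (41, 51)
add P: (41, 51) + (38, 92). λ = (92 - 51)/(38 - 41) ≡ 41/94 mod 97. 94⁻¹ ≡ 32 (mod 97) since 94·32 = 3008 ≡ 1, so λ ≡ 51.
  x = λ² - 41 - 38 = 2601 - 79 ≡ 0; y = λ·(41 - 0) - 51 ≡ 3. → (0, 3)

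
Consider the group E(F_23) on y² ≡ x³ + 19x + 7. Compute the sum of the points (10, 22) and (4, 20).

(4, 3)

(10, 22) + (4, 20). λ = (20 - 22)/(4 - 10) ≡ 21/17 mod 23. 17⁻¹ ≡ 19 (mod 23), so λ ≡ 8.
  x = λ² - 10 - 4 = 64 - 14 ≡ 4; y = λ·(10 - 4) - 22 ≡ 3. → (4, 3)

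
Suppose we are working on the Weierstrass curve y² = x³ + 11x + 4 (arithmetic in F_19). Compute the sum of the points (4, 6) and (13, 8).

(18, 12)

(4, 6) + (13, 8). λ = (8 - 6)/(13 - 4) ≡ 2/9 mod 19. 9⁻¹ ≡ 17 (mod 19), so λ ≡ 15.
  x = λ² - 4 - 13 = 225 - 17 ≡ 18; y = λ·(4 - 18) - 6 ≡ 12. → (18, 12)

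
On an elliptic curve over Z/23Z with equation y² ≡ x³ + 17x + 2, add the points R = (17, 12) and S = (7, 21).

(17, 12) + (7, 21). λ = (21 - 12)/(7 - 17) ≡ 9/13 mod 23. 13⁻¹ ≡ 16 (mod 23), so λ ≡ 6.
  x = λ² - 17 - 7 = 36 - 24 ≡ 12; y = λ·(17 - 12) - 12 ≡ 18. → (12, 18)

(12, 18)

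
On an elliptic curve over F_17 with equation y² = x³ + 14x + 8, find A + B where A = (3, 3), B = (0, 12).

(3, 3) + (0, 12). λ = (12 - 3)/(0 - 3) ≡ 9/14 mod 17. 14⁻¹ ≡ 11 (mod 17), so λ ≡ 14.
  x = λ² - 3 - 0 = 196 - 3 ≡ 6; y = λ·(3 - 6) - 3 ≡ 6. → (6, 6)

(6, 6)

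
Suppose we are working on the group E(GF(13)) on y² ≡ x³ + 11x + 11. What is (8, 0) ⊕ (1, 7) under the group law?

(8, 0) + (1, 7). λ = (7 - 0)/(1 - 8) ≡ 7/6 mod 13. 6⁻¹ ≡ 11 (mod 13), so λ ≡ 12.
  x = λ² - 8 - 1 = 144 - 9 ≡ 5; y = λ·(8 - 5) - 0 ≡ 10. → (5, 10)

(5, 10)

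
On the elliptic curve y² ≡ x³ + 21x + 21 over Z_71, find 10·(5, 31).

Write P = (5, 31).
Repeated addition: build up to 10P.
2P: tangent at (5, 31): λ = (3·5² + 21)/(2·31) ≡ 25/62. 62⁻¹ ≡ 63 (mod 71) since 62·63 = 3906 ≡ 1, so λ ≡ 25·63 ≡ 13.
  x = λ² - 5 - 5 = 169 - 10 ≡ 17; y = λ·(5 - 17) - 31 ≡ 26. → (17, 26)
3P: (17, 26) + (5, 31). λ = (31 - 26)/(5 - 17) ≡ 5/59 mod 71. 59⁻¹ ≡ 65 (mod 71), so λ ≡ 41.
  x = λ² - 17 - 5 = 1681 - 22 ≡ 26; y = λ·(17 - 26) - 26 ≡ 31. → (26, 31)
4P: (26, 31) + (5, 31). λ = (31 - 31)/(5 - 26) ≡ 0/50 mod 71. 50⁻¹ ≡ 27 (mod 71) since 50·27 = 1350 ≡ 1, so λ ≡ 0.
  x = λ² - 26 - 5 = 0 - 31 ≡ 40; y = λ·(26 - 40) - 31 ≡ 40. → (40, 40)
5P: (40, 40) + (5, 31). λ = (31 - 40)/(5 - 40) ≡ 62/36 mod 71. 36⁻¹ ≡ 2 (mod 71), so λ ≡ 53.
  x = λ² - 40 - 5 = 2809 - 45 ≡ 66; y = λ·(40 - 66) - 40 ≡ 2. → (66, 2)
6P: (66, 2) + (5, 31). λ = (31 - 2)/(5 - 66) ≡ 29/10 mod 71. 10⁻¹ ≡ 64 (mod 71), so λ ≡ 10.
  x = λ² - 66 - 5 = 100 - 71 ≡ 29; y = λ·(66 - 29) - 2 ≡ 13. → (29, 13)
7P: (29, 13) + (5, 31). λ = (31 - 13)/(5 - 29) ≡ 18/47 mod 71. 47⁻¹ ≡ 68 (mod 71), so λ ≡ 17.
  x = λ² - 29 - 5 = 289 - 34 ≡ 42; y = λ·(29 - 42) - 13 ≡ 50. → (42, 50)
8P: (42, 50) + (5, 31). λ = (31 - 50)/(5 - 42) ≡ 52/34 mod 71. 34⁻¹ ≡ 23 (mod 71), so λ ≡ 60.
  x = λ² - 42 - 5 = 3600 - 47 ≡ 3; y = λ·(42 - 3) - 50 ≡ 18. → (3, 18)
9P: (3, 18) + (5, 31). λ = (31 - 18)/(5 - 3) ≡ 13/2 mod 71. 2⁻¹ ≡ 36 (mod 71), so λ ≡ 42.
  x = λ² - 3 - 5 = 1764 - 8 ≡ 52; y = λ·(3 - 52) - 18 ≡ 54. → (52, 54)
10P: (52, 54) + (5, 31). λ = (31 - 54)/(5 - 52) ≡ 48/24 mod 71. 24⁻¹ ≡ 3 (mod 71) since 24·3 = 72 ≡ 1, so λ ≡ 2.
  x = λ² - 52 - 5 = 4 - 57 ≡ 18; y = λ·(52 - 18) - 54 ≡ 14. → (18, 14)

(18, 14)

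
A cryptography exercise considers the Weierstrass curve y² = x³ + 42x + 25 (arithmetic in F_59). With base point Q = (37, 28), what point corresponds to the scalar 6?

Double-and-add on 6 = (110)₂. Start with Q = (37, 28) for the leading 1-bit.
double: tangent at (37, 28): λ = (3·37² + 42)/(2·28) ≡ 19/56. 56⁻¹ ≡ 39 (mod 59) since 56·39 = 2184 ≡ 1, so λ ≡ 19·39 ≡ 33.
  x = λ² - 37 - 37 = 1089 - 74 ≡ 12; y = λ·(37 - 12) - 28 ≡ 30. → (12, 30)
add Q: (12, 30) + (37, 28). λ = (28 - 30)/(37 - 12) ≡ 57/25 mod 59. 25⁻¹ ≡ 26 (mod 59) since 25·26 = 650 ≡ 1, so λ ≡ 7.
  x = λ² - 12 - 37 = 49 - 49 ≡ 0; y = λ·(12 - 0) - 30 ≡ 54. → (0, 54)
double: tangent at (0, 54): λ = (3·0² + 42)/(2·54) ≡ 42/49. 49⁻¹ ≡ 53 (mod 59), so λ ≡ 42·53 ≡ 43.
  x = λ² - 0 - 0 = 1849 - 0 ≡ 20; y = λ·(0 - 20) - 54 ≡ 30. → (20, 30)

(20, 30)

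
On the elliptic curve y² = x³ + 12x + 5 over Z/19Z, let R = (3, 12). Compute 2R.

tangent at (3, 12): λ = (3·3² + 12)/(2·12) ≡ 1/5. 5⁻¹ ≡ 4 (mod 19) since 5·4 = 20 ≡ 1, so λ ≡ 1·4 ≡ 4.
  x = λ² - 3 - 3 = 16 - 6 ≡ 10; y = λ·(3 - 10) - 12 ≡ 17. → (10, 17)

(10, 17)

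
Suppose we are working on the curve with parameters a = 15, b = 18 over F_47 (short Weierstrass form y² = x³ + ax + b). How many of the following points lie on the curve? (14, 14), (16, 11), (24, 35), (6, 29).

1

(14, 14): 14² ≡ 8, rhs ≡ 11 → off.
(16, 11): 11² ≡ 27, rhs ≡ 30 → off.
(24, 35): 35² ≡ 3, rhs ≡ 8 → off.
(6, 29): 29² ≡ 42, rhs ≡ 42 → on.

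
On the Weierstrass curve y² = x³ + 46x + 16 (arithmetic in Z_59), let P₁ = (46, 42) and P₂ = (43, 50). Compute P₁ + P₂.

(46, 42) + (43, 50). λ = (50 - 42)/(43 - 46) ≡ 8/56 mod 59. 56⁻¹ ≡ 39 (mod 59), so λ ≡ 17.
  x = λ² - 46 - 43 = 289 - 89 ≡ 23; y = λ·(46 - 23) - 42 ≡ 54. → (23, 54)

(23, 54)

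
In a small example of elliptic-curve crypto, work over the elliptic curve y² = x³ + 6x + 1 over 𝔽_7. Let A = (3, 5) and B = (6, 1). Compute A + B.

(3, 5) + (6, 1). λ = (1 - 5)/(6 - 3) ≡ 3/3 mod 7. 3⁻¹ ≡ 5 (mod 7), so λ ≡ 1.
  x = λ² - 3 - 6 = 1 - 9 ≡ 6; y = λ·(3 - 6) - 5 ≡ 6. → (6, 6)

(6, 6)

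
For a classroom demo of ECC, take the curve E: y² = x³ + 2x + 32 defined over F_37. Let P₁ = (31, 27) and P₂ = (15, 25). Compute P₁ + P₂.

(2, 9)

(31, 27) + (15, 25). λ = (25 - 27)/(15 - 31) ≡ 35/21 mod 37. 21⁻¹ ≡ 30 (mod 37) since 21·30 = 630 ≡ 1, so λ ≡ 14.
  x = λ² - 31 - 15 = 196 - 46 ≡ 2; y = λ·(31 - 2) - 27 ≡ 9. → (2, 9)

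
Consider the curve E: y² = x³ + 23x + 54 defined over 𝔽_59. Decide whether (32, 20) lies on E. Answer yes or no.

y² = 20² ≡ 46; x³ + 23x + 54 = 33558 ≡ 46 (mod 59). 46 = 46.

yes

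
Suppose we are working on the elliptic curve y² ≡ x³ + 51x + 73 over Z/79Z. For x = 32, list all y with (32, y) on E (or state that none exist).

none

x³ + 51x + 73 = 34473 ≡ 29 (mod 79).
29 is a non-residue mod 79; no y exists.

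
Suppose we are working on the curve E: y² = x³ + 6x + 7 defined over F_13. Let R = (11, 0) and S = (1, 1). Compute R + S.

(11, 0) + (1, 1). λ = (1 - 0)/(1 - 11) ≡ 1/3 mod 13. 3⁻¹ ≡ 9 (mod 13), so λ ≡ 9.
  x = λ² - 11 - 1 = 81 - 12 ≡ 4; y = λ·(11 - 4) - 0 ≡ 11. → (4, 11)

(4, 11)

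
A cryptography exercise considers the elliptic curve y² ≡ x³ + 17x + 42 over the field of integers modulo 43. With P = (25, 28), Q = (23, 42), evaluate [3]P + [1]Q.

(17, 16)

First 3P:
Repeated addition: build up to 3P.
2P: tangent at (25, 28): λ = (3·25² + 17)/(2·28) ≡ 0/13. 13⁻¹ ≡ 10 (mod 43) since 13·10 = 130 ≡ 1, so λ ≡ 0·10 ≡ 0.
  x = λ² - 25 - 25 = 0 - 50 ≡ 36; y = λ·(25 - 36) - 28 ≡ 15. → (36, 15)
3P: (36, 15) + (25, 28). λ = (28 - 15)/(25 - 36) ≡ 13/32 mod 43. 32⁻¹ ≡ 39 (mod 43), so λ ≡ 34.
  x = λ² - 36 - 25 = 1156 - 61 ≡ 20; y = λ·(36 - 20) - 15 ≡ 13. → (20, 13)
3P = (20, 13).
Finally 3P + Q:
(20, 13) + (23, 42). λ = (42 - 13)/(23 - 20) ≡ 29/3 mod 43. 3⁻¹ ≡ 29 (mod 43), so λ ≡ 24.
  x = λ² - 20 - 23 = 576 - 43 ≡ 17; y = λ·(20 - 17) - 13 ≡ 16. → (17, 16)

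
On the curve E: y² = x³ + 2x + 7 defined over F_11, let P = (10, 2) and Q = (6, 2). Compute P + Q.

(6, 9)

(10, 2) + (6, 2). λ = (2 - 2)/(6 - 10) ≡ 0/7 mod 11. 7⁻¹ ≡ 8 (mod 11) since 7·8 = 56 ≡ 1, so λ ≡ 0.
  x = λ² - 10 - 6 = 0 - 16 ≡ 6; y = λ·(10 - 6) - 2 ≡ 9. → (6, 9)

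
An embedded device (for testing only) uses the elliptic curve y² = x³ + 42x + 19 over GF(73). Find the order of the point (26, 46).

2P: tangent at (26, 46): λ = (3·26² + 42)/(2·46) ≡ 26/19. 19⁻¹ ≡ 50 (mod 73) since 19·50 = 950 ≡ 1, so λ ≡ 26·50 ≡ 59.
  x = λ² - 26 - 26 = 3481 - 52 ≡ 71; y = λ·(26 - 71) - 46 ≡ 0. → (71, 0)
3P: (71, 0) + (26, 46). λ = (46 - 0)/(26 - 71) ≡ 46/28 mod 73. 28⁻¹ ≡ 60 (mod 73) since 28·60 = 1680 ≡ 1, so λ ≡ 59.
  x = λ² - 71 - 26 = 3481 - 97 ≡ 26; y = λ·(71 - 26) - 0 ≡ 27. → (26, 27)
4P: (26, 27) + (26, 46): same x and y₁ ≡ -y₂, so the sum is O.
4P = O, so the order is 4.

4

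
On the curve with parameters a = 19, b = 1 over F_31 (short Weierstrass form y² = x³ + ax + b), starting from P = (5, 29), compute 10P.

Repeated addition: build up to 10P.
2P: tangent at (5, 29): λ = (3·5² + 19)/(2·29) ≡ 1/27. 27⁻¹ ≡ 23 (mod 31), so λ ≡ 1·23 ≡ 23.
  x = λ² - 5 - 5 = 529 - 10 ≡ 23; y = λ·(5 - 23) - 29 ≡ 22. → (23, 22)
3P: (23, 22) + (5, 29). λ = (29 - 22)/(5 - 23) ≡ 7/13 mod 31. 13⁻¹ ≡ 12 (mod 31), so λ ≡ 22.
  x = λ² - 23 - 5 = 484 - 28 ≡ 22; y = λ·(23 - 22) - 22 ≡ 0. → (22, 0)
4P: (22, 0) + (5, 29). λ = (29 - 0)/(5 - 22) ≡ 29/14 mod 31. 14⁻¹ ≡ 20 (mod 31) since 14·20 = 280 ≡ 1, so λ ≡ 22.
  x = λ² - 22 - 5 = 484 - 27 ≡ 23; y = λ·(22 - 23) - 0 ≡ 9. → (23, 9)
5P: (23, 9) + (5, 29). λ = (29 - 9)/(5 - 23) ≡ 20/13 mod 31. 13⁻¹ ≡ 12 (mod 31), so λ ≡ 23.
  x = λ² - 23 - 5 = 529 - 28 ≡ 5; y = λ·(23 - 5) - 9 ≡ 2. → (5, 2)
6P: (5, 2) + (5, 29): same x and y₁ ≡ -y₂, so the sum is O.
7P: O + (5, 29) = (5, 29) (identity).
8P: tangent at (5, 29): λ = (3·5² + 19)/(2·29) ≡ 1/27. 27⁻¹ ≡ 23 (mod 31) since 27·23 = 621 ≡ 1, so λ ≡ 1·23 ≡ 23.
  x = λ² - 5 - 5 = 529 - 10 ≡ 23; y = λ·(5 - 23) - 29 ≡ 22. → (23, 22)
9P: (23, 22) + (5, 29). λ = (29 - 22)/(5 - 23) ≡ 7/13 mod 31. 13⁻¹ ≡ 12 (mod 31) since 13·12 = 156 ≡ 1, so λ ≡ 22.
  x = λ² - 23 - 5 = 484 - 28 ≡ 22; y = λ·(23 - 22) - 22 ≡ 0. → (22, 0)
10P: (22, 0) + (5, 29). λ = (29 - 0)/(5 - 22) ≡ 29/14 mod 31. 14⁻¹ ≡ 20 (mod 31) since 14·20 = 280 ≡ 1, so λ ≡ 22.
  x = λ² - 22 - 5 = 484 - 27 ≡ 23; y = λ·(22 - 23) - 0 ≡ 9. → (23, 9)

(23, 9)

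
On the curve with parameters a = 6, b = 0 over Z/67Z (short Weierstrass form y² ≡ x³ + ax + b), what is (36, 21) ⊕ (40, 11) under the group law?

(14, 58)

(36, 21) + (40, 11). λ = (11 - 21)/(40 - 36) ≡ 57/4 mod 67. 4⁻¹ ≡ 17 (mod 67) since 4·17 = 68 ≡ 1, so λ ≡ 31.
  x = λ² - 36 - 40 = 961 - 76 ≡ 14; y = λ·(36 - 14) - 21 ≡ 58. → (14, 58)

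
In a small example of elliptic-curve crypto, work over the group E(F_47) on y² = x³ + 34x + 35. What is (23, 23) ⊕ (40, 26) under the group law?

(23, 23) + (40, 26). λ = (26 - 23)/(40 - 23) ≡ 3/17 mod 47. 17⁻¹ ≡ 36 (mod 47) since 17·36 = 612 ≡ 1, so λ ≡ 14.
  x = λ² - 23 - 40 = 196 - 63 ≡ 39; y = λ·(23 - 39) - 23 ≡ 35. → (39, 35)

(39, 35)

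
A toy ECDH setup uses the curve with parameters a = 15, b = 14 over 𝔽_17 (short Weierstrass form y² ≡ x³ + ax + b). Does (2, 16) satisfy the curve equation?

yes

y² = 16² ≡ 1; x³ + 15x + 14 = 52 ≡ 1 (mod 17). 1 = 1.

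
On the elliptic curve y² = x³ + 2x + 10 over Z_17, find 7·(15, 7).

(15, 7)

Write Q = (15, 7).
Repeated addition: build up to 7Q.
2Q: tangent at (15, 7): λ = (3·15² + 2)/(2·7) ≡ 14/14. 14⁻¹ ≡ 11 (mod 17), so λ ≡ 14·11 ≡ 1.
  x = λ² - 15 - 15 = 1 - 30 ≡ 5; y = λ·(15 - 5) - 7 ≡ 3. → (5, 3)
3Q: (5, 3) + (15, 7). λ = (7 - 3)/(15 - 5) ≡ 4/10 mod 17. 10⁻¹ ≡ 12 (mod 17) since 10·12 = 120 ≡ 1, so λ ≡ 14.
  x = λ² - 5 - 15 = 196 - 20 ≡ 6; y = λ·(5 - 6) - 3 ≡ 0. → (6, 0)
4Q: (6, 0) + (15, 7). λ = (7 - 0)/(15 - 6) ≡ 7/9 mod 17. 9⁻¹ ≡ 2 (mod 17) since 9·2 = 18 ≡ 1, so λ ≡ 14.
  x = λ² - 6 - 15 = 196 - 21 ≡ 5; y = λ·(6 - 5) - 0 ≡ 14. → (5, 14)
5Q: (5, 14) + (15, 7). λ = (7 - 14)/(15 - 5) ≡ 10/10 mod 17. 10⁻¹ ≡ 12 (mod 17), so λ ≡ 1.
  x = λ² - 5 - 15 = 1 - 20 ≡ 15; y = λ·(5 - 15) - 14 ≡ 10. → (15, 10)
6Q: (15, 10) + (15, 7): same x and y₁ ≡ -y₂, so the sum is the point at infinity.
7Q: the point at infinity + (15, 7) = (15, 7) (identity).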